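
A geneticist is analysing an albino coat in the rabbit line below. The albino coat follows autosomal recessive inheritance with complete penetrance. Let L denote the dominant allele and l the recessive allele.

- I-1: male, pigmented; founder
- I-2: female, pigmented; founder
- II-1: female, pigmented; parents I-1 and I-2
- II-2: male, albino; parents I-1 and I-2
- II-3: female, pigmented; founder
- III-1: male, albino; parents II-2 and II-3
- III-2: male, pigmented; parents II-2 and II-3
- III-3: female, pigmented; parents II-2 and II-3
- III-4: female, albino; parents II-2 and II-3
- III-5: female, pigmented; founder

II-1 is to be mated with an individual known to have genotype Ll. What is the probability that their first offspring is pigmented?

I-1 is pigmented so carries L and passed l to II-2 (ll), so I-1 is Ll.
I-2 is pigmented so carries L and passed l to II-2 (ll), so I-2 is Ll.
II-1 is a pigmented offspring of I-1 (Ll) × I-2 (Ll), whose cross gives 1/4 LL : 1/2 Ll : 1/4 ll; conditioning on being pigmented, II-1 is LL with probability 1/3, Ll with probability 2/3.
Summing over parental genotype combinations, P(offspring is pigmented) = 1/3·1 + 2/3·3/4 = 5/6.

5/6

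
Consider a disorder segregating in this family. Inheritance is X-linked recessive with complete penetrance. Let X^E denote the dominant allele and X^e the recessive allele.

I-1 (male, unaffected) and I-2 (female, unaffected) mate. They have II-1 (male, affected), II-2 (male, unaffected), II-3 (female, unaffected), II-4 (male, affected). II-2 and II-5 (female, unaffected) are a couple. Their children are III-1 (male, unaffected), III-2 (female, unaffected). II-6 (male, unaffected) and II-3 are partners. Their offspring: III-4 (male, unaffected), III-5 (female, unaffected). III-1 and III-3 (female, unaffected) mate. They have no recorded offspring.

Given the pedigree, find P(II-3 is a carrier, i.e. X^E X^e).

I-1 is unaffected, so I-1 is X^E Y.
I-2 is unaffected so carries E and passed e to II-1 (X^e Y), so I-2 is X^E X^e.
Their cross gives offspring ratios 1/2 X^E X^E : 1/2 X^E X^e. Conditioning on II-3 being unaffected, P(X^E X^e) = 1/2 / 1 = 1/2 before taking II-3's own offspring into account.
II-6 is unaffected, so II-6 is X^E Y.
Now use II-3's offspring. Probability of each recorded status — unaffected son III-4: 1/2 if II-3 is X^E X^e, 1 if X^E X^E. (III-5: equally likely either way, so uninformative.)
Bayes: P(X^E X^e) = 1/2·1/2 / (1/2·1/2 + 1/2·1) = 1/3.

1/3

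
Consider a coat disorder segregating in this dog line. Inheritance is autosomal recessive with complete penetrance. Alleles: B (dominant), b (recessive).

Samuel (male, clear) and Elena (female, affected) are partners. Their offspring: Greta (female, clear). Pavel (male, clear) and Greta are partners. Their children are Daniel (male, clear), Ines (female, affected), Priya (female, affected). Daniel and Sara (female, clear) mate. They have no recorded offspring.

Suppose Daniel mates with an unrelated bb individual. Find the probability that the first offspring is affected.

Pavel is clear so carries B and passed b to Ines (bb), so Pavel is Bb.
Greta is clear so carries B and received b from Elena (bb), so Greta is Bb.
Daniel is a clear offspring of Pavel (Bb) × Greta (Bb), whose cross gives 1/4 BB : 1/2 Bb : 1/4 bb; conditioning on being clear, Daniel is BB with probability 1/3, Bb with probability 2/3.
Summing over parental genotype combinations, P(offspring is affected) = 2/3·1/2 = 1/3.

1/3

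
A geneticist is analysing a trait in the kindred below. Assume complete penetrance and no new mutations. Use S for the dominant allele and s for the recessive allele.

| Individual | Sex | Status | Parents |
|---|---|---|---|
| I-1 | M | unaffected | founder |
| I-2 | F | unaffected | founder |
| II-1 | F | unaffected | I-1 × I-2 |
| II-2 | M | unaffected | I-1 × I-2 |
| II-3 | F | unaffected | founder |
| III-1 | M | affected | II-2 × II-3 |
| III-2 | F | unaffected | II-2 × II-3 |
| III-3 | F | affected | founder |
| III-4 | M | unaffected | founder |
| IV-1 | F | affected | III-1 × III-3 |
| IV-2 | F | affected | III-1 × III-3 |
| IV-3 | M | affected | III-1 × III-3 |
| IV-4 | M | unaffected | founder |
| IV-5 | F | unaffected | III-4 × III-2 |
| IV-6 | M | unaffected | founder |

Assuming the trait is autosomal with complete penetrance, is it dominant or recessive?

recessive

II-2 and II-3 are both unaffected yet have an affected child III-1. Under dominance, an affected child requires at least one affected parent, so the trait cannot be dominant.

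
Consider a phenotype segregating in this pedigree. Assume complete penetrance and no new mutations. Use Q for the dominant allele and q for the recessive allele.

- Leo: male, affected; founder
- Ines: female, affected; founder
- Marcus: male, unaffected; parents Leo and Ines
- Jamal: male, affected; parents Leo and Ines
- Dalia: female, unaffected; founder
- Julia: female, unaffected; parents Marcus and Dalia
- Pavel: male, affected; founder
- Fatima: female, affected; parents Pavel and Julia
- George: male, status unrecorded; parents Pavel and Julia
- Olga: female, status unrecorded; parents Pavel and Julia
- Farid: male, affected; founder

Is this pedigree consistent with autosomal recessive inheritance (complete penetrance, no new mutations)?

No

Under autosomal recessive, Marcus (unaffected, male) cannot arise from Leo (affected) × Ines (affected).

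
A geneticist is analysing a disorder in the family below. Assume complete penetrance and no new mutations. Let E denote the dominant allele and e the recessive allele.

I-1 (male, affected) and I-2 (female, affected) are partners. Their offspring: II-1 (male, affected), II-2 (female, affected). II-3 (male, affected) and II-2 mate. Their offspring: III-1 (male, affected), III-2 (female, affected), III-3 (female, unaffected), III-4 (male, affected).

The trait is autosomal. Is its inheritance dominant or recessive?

dominant

II-3 and II-2 are both affected yet have an unaffected child III-3. Under a recessive model two affected parents are homozygous and every child would be affected, so the trait cannot be recessive.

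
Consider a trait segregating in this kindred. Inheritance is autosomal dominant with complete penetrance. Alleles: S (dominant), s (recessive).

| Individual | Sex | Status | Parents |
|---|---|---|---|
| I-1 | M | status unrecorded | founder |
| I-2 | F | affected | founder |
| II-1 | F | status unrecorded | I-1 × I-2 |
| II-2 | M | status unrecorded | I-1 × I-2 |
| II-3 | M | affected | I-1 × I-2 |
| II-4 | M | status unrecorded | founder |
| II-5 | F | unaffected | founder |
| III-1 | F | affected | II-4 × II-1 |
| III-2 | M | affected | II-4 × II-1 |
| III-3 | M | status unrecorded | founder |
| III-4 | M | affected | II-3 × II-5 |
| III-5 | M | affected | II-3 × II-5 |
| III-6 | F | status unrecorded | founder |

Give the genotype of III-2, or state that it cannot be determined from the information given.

cannot be determined

III-2's phenotype allows SS or Ss, and no parent or child forces a single allele at both positions; consistent genotype assignments exist with III-2 as SS or Ss.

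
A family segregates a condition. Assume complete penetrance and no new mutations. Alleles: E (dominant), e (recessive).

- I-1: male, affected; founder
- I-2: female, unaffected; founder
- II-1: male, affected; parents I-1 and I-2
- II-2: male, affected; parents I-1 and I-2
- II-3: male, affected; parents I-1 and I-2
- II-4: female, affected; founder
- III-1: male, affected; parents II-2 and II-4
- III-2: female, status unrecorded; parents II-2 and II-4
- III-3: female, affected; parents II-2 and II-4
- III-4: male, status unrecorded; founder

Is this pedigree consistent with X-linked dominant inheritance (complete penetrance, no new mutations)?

No

Under X-linked dominant, II-1 (affected, male) cannot arise from I-1 (affected) × I-2 (unaffected).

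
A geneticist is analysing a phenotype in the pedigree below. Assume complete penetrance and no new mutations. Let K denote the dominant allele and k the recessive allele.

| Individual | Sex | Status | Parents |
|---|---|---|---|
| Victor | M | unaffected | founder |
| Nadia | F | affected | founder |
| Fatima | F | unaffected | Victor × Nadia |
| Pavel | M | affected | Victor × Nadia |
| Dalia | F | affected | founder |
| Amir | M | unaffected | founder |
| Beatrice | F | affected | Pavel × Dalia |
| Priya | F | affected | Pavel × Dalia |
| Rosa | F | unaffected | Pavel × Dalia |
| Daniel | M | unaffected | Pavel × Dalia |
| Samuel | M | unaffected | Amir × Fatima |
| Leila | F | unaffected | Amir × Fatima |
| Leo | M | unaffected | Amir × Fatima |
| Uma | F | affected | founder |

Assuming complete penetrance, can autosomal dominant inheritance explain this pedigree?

Yes

A consistent assignment under autosomal dominant exists: Victor kk, Nadia Kk, Fatima kk, Pavel Kk, Dalia Kk, Amir kk, Beatrice KK, Priya KK, Rosa kk, Daniel kk, Samuel kk, Leila kk, Leo kk, Uma KK.
In this assignment every recorded phenotype matches its genotype and every non-founder's genotype is obtainable from its parents' genotypes, so the pedigree is consistent.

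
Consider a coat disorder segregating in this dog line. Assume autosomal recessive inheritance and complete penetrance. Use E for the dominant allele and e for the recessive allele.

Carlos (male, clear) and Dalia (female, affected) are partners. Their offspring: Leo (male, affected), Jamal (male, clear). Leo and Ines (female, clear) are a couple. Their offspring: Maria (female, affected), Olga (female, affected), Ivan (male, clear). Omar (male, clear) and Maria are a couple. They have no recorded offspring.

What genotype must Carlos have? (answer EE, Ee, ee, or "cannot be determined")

From phenotype alone, Carlos is EE or Ee.
Carlos is clear so carries E and passed e to Leo (ee), so Carlos is Ee.

Ee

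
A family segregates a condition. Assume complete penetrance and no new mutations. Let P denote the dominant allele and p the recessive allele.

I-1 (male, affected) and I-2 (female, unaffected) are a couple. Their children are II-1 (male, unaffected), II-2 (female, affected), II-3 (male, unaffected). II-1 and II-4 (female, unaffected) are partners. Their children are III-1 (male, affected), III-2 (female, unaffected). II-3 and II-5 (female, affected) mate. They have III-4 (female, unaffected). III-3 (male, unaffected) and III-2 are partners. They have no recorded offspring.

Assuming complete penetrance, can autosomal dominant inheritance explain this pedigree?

No

Under autosomal dominant, III-1 (affected, male) cannot arise from II-1 (unaffected) × II-4 (unaffected).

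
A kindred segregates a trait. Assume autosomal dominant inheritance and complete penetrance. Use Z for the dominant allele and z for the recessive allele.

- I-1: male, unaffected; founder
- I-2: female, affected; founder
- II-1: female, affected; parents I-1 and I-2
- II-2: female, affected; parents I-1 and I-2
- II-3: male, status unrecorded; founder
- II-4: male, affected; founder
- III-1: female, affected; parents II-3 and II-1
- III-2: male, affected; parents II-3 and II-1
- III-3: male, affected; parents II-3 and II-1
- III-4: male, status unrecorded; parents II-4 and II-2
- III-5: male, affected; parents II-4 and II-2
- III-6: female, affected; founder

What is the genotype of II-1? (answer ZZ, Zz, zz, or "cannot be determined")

From phenotype alone, II-1 is ZZ or Zz.
II-1 is affected so carries Z and received z from I-1 (zz), so II-1 is Zz.

Zz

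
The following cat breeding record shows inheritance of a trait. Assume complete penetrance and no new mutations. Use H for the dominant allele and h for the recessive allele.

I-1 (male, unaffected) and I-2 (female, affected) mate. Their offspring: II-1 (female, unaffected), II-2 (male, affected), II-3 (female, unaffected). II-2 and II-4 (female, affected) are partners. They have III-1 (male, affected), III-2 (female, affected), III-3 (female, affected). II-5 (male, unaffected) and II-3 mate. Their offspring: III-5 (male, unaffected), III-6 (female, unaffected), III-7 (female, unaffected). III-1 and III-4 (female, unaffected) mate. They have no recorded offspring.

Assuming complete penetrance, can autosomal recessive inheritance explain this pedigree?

Yes

A consistent assignment under autosomal recessive exists: I-1 Hh, I-2 hh, II-1 Hh, II-2 hh, II-3 Hh, II-4 hh, II-5 HH, III-1 hh, III-2 hh, III-3 hh, III-4 HH, III-5 HH, III-6 HH, III-7 HH.
In this assignment every recorded phenotype matches its genotype and every non-founder's genotype is obtainable from its parents' genotypes, so the pedigree is consistent.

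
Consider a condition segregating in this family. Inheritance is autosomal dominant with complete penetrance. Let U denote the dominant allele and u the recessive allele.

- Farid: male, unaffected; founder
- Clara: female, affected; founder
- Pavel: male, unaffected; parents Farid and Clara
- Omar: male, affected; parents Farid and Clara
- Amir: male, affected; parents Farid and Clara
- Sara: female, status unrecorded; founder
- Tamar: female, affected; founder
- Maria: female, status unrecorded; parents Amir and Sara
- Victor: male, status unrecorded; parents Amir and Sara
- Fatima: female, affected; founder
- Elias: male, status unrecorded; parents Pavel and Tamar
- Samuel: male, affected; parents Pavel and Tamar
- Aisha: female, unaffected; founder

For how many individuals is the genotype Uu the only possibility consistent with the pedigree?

4

Obligate heterozygotes: Clara is affected so carries U and passed u to Pavel (uu), so Clara is Uu; Omar is affected so carries U and received u from Farid (uu), so Omar is Uu; Amir is affected so carries U and received u from Farid (uu), so Amir is Uu; Samuel is affected so carries U and received u from Pavel (uu), so Samuel is Uu.
Every other individual is either homozygous by phenotype or has at least one consistent homozygous assignment, so the count is 4.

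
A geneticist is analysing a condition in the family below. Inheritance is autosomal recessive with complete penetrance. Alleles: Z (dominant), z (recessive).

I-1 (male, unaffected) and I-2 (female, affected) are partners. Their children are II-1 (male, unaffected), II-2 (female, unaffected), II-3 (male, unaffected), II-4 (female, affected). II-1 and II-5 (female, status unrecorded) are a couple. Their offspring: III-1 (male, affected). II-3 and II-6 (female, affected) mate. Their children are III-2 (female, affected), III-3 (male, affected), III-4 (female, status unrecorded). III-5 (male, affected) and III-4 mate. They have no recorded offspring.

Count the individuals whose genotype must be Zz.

Obligate heterozygotes: I-1 is unaffected so carries Z and passed z to II-4 (zz), so I-1 is Zz; II-1 is unaffected so carries Z and received z from I-2 (zz), so II-1 is Zz; II-2 is unaffected so carries Z and received z from I-2 (zz), so II-2 is Zz; II-3 is unaffected so carries Z and received z from I-2 (zz), so II-3 is Zz.
Every other individual is either homozygous by phenotype or has at least one consistent homozygous assignment, so the count is 4.

4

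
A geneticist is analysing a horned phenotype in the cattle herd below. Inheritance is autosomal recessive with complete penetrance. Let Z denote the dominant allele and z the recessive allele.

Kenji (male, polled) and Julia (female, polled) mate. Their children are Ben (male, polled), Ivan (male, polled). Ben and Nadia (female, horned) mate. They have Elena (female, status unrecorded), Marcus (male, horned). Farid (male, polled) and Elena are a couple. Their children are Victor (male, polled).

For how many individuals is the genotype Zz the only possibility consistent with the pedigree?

Obligate heterozygotes: Ben is polled so carries Z and passed z to Marcus (zz), so Ben is Zz.
Every other individual is either homozygous by phenotype or has at least one consistent homozygous assignment, so the count is 1.

1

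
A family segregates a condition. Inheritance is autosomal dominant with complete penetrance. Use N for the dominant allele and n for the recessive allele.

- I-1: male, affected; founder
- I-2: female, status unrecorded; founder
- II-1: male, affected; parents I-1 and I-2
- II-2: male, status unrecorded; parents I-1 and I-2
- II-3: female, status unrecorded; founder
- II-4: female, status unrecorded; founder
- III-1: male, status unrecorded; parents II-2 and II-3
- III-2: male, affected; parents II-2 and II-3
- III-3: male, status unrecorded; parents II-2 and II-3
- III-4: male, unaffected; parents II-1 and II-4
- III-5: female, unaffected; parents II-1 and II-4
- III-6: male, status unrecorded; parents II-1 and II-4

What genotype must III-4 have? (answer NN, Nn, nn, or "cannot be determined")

nn

III-4 is unaffected, so III-4 is nn.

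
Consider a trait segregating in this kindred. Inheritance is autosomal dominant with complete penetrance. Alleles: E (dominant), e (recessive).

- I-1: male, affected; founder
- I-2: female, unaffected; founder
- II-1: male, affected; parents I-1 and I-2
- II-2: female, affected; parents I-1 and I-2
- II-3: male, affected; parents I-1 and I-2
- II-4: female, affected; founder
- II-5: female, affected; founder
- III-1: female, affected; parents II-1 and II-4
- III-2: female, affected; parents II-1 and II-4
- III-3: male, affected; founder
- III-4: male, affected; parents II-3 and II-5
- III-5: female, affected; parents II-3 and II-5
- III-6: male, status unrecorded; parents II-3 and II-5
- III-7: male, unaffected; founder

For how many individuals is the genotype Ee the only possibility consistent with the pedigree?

3

Obligate heterozygotes: II-1 is affected so carries E and received e from I-2 (ee), so II-1 is Ee; II-2 is affected so carries E and received e from I-2 (ee), so II-2 is Ee; II-3 is affected so carries E and received e from I-2 (ee), so II-3 is Ee.
Every other individual is either homozygous by phenotype or has at least one consistent homozygous assignment, so the count is 3.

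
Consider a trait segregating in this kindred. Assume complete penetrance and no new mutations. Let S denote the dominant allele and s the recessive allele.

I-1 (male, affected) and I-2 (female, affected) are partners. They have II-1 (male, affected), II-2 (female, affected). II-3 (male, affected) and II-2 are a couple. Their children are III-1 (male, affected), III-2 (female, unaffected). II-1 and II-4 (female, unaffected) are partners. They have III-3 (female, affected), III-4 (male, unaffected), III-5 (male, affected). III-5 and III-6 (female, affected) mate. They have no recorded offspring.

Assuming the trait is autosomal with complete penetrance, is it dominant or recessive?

II-3 and II-2 are both affected yet have an unaffected child III-2. Under a recessive model two affected parents are homozygous and every child would be affected, so the trait cannot be recessive.

dominant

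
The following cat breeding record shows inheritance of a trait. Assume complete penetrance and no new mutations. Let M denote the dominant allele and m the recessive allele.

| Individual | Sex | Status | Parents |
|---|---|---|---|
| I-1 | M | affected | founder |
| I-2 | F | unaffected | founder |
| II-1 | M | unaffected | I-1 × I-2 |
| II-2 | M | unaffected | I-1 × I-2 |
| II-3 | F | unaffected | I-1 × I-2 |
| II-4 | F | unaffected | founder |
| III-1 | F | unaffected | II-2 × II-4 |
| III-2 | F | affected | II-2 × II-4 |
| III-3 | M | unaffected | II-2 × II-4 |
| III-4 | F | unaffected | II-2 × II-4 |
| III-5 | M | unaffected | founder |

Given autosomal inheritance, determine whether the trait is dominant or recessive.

recessive

II-2 and II-4 are both unaffected yet have an affected child III-2. Under dominance, an affected child requires at least one affected parent, so the trait cannot be dominant.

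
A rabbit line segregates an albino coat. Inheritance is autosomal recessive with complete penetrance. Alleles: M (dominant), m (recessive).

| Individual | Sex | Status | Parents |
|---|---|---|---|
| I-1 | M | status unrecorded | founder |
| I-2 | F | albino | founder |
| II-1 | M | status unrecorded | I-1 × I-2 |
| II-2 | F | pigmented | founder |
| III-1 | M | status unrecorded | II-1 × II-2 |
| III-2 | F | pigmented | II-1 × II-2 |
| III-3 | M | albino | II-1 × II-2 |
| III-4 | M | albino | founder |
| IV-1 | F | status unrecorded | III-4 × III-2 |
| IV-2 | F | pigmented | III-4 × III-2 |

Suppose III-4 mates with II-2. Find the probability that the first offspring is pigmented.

1/2

III-4 is albino, so III-4 is mm.
II-2 is pigmented so carries M and passed m to III-3 (mm), so II-2 is Mm.
The cross gives 1/2 Mm : 1/2 mm, so P(offspring is pigmented) = 1/2.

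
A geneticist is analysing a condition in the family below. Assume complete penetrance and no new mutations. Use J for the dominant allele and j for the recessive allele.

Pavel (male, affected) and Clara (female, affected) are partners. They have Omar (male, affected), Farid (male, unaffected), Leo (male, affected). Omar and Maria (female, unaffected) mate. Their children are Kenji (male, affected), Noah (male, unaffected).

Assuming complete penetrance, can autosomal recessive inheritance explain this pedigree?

No

Under autosomal recessive, Farid (unaffected, male) cannot arise from Pavel (affected) × Clara (affected).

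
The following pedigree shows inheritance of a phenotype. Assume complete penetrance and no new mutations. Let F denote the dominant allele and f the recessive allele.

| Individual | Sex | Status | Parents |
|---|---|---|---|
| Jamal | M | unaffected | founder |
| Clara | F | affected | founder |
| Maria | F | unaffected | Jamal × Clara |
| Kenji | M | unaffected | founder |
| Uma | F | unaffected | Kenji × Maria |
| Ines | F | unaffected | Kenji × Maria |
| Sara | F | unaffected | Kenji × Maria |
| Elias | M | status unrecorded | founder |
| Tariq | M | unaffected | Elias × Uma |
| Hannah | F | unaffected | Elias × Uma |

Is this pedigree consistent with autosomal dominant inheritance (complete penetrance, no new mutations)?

A consistent assignment under autosomal dominant exists: Jamal ff, Clara Ff, Maria ff, Kenji ff, Uma ff, Ines ff, Sara ff, Elias Ff, Tariq ff, Hannah ff.
In this assignment every recorded phenotype matches its genotype and every non-founder's genotype is obtainable from its parents' genotypes, so the pedigree is consistent.

Yes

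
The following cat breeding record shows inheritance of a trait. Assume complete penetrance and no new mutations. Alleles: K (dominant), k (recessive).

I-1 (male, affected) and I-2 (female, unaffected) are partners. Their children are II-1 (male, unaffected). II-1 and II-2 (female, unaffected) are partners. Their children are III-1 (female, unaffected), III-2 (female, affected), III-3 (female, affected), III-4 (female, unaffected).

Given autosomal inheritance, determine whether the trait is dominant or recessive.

II-1 and II-2 are both unaffected yet have an affected child III-2. Under dominance, an affected child requires at least one affected parent, so the trait cannot be dominant.

recessive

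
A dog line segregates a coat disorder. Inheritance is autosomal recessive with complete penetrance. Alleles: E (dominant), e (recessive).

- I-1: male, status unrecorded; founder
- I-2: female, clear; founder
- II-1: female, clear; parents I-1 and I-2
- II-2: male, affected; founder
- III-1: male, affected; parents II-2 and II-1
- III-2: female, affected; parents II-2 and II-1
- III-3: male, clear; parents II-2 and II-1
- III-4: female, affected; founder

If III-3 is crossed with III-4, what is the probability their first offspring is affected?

1/2

III-3 is clear so carries E and received e from II-2 (ee), so III-3 is Ee.
III-4 is affected, so III-4 is ee.
The cross gives 1/2 Ee : 1/2 ee, so P(offspring is affected) = 1/2.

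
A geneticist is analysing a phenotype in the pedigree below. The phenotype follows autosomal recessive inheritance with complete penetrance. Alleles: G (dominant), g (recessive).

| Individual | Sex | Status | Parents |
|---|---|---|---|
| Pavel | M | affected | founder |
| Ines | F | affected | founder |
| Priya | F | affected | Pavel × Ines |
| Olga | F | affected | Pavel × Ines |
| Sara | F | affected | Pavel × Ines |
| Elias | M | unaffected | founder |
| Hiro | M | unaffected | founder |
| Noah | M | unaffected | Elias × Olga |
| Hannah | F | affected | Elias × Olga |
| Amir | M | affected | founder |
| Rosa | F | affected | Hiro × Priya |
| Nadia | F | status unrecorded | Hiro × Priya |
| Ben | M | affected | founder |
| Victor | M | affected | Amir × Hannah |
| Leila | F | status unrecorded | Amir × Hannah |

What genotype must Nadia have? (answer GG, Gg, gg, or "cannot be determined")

Nadia's phenotype is unrecorded, and no parent or child forces a single allele at both positions; consistent genotype assignments exist with Nadia as Gg or gg.

cannot be determined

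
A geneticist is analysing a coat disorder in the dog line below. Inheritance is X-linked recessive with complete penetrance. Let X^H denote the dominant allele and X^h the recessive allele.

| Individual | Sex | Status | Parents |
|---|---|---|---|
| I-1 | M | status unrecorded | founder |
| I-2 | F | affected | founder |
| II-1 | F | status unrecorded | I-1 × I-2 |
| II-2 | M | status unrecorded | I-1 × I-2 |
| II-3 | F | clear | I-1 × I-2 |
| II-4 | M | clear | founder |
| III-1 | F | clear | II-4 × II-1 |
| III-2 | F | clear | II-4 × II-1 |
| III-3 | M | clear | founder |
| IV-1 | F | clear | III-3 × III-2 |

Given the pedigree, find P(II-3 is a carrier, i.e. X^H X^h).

II-3 is clear so carries H and received h from I-2 (X^h X^h), so II-3 is X^H X^h, giving P(X^H X^h) = 1.

1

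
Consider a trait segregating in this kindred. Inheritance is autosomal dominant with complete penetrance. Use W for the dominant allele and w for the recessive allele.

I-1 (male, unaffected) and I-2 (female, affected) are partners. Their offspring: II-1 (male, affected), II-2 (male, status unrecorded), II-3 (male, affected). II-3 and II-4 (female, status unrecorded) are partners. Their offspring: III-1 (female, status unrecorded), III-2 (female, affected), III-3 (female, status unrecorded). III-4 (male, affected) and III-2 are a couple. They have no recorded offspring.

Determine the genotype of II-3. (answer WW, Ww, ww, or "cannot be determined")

Ww

From phenotype alone, II-3 is WW or Ww.
II-3 is affected so carries W and received w from I-1 (ww), so II-3 is Ww.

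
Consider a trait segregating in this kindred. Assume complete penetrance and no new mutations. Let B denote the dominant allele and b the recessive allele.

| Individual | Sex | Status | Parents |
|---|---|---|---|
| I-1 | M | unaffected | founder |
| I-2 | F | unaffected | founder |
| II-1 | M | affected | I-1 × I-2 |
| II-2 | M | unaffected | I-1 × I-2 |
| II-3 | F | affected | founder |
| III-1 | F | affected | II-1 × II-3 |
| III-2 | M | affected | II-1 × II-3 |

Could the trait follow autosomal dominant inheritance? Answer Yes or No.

Under autosomal dominant, II-1 (affected, male) cannot arise from I-1 (unaffected) × I-2 (unaffected).

No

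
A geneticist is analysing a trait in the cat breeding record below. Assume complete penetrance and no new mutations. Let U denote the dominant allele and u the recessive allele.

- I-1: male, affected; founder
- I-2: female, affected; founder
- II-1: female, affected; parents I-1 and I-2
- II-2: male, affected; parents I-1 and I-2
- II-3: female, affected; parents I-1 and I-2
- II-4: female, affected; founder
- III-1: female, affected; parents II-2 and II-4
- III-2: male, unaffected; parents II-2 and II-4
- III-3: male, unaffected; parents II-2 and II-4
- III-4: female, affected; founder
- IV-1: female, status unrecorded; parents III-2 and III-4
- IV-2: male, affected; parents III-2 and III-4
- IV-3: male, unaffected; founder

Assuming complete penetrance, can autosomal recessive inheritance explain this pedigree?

Under autosomal recessive, III-2 (unaffected, male) cannot arise from II-2 (affected) × II-4 (affected).

No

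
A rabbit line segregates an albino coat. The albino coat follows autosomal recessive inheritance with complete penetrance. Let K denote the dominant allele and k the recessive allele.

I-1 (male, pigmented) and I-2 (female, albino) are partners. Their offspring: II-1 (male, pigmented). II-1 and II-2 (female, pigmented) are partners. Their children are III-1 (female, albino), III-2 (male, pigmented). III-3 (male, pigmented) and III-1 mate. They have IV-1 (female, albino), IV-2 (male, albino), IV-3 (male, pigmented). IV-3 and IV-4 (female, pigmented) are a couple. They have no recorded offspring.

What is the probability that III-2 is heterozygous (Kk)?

II-1 is pigmented so carries K and received k from I-2 (kk), so II-1 is Kk.
II-2 is pigmented so carries K and passed k to III-1 (kk), so II-2 is Kk.
Their cross gives offspring ratios 1/4 KK : 1/2 Kk : 1/4 kk. Conditioning on III-2 being pigmented, P(Kk) = 1/2 / 3/4 = 2/3.

2/3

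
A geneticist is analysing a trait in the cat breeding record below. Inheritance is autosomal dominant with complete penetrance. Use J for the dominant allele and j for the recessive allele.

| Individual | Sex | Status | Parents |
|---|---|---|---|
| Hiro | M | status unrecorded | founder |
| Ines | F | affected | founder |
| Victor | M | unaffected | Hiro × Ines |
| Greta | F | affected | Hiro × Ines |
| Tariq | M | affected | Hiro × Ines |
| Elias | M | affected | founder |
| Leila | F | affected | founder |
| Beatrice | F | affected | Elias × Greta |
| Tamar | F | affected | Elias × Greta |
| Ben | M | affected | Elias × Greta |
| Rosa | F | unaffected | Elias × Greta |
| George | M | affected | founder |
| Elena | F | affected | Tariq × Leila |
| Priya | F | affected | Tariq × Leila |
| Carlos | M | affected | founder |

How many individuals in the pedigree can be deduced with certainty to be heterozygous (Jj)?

3

Obligate heterozygotes: Ines is affected so carries J and passed j to Victor (jj), so Ines is Jj; Greta is affected so carries J and passed j to Rosa (jj), so Greta is Jj; Elias is affected so carries J and passed j to Rosa (jj), so Elias is Jj.
Every other individual is either homozygous by phenotype or has at least one consistent homozygous assignment, so the count is 3.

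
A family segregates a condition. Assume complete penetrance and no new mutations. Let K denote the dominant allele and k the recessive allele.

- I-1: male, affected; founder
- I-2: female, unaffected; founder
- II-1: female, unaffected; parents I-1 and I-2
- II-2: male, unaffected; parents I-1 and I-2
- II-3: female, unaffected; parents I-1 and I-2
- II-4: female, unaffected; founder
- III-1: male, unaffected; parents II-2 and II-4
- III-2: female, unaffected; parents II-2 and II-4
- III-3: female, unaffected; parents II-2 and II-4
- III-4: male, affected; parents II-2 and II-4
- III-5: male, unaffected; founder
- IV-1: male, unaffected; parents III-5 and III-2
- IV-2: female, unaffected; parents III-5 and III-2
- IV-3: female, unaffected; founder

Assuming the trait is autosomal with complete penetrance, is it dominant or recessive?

recessive

II-2 and II-4 are both unaffected yet have an affected child III-4. Under dominance, an affected child requires at least one affected parent, so the trait cannot be dominant.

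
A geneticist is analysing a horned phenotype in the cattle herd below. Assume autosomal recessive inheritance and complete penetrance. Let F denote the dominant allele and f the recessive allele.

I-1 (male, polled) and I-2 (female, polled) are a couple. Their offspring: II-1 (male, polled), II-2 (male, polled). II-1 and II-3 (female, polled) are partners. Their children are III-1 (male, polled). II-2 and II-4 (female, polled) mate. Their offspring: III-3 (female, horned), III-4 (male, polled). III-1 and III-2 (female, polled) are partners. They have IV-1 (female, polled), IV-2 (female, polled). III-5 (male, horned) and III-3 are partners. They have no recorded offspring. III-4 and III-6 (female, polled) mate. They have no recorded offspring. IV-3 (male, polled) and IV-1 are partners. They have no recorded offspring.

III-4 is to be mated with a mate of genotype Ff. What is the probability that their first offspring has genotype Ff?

1/2

II-2 is polled so carries F and passed f to III-3 (ff), so II-2 is Ff.
II-4 is polled so carries F and passed f to III-3 (ff), so II-4 is Ff.
III-4 is a polled offspring of II-2 (Ff) × II-4 (Ff), whose cross gives 1/4 FF : 1/2 Ff : 1/4 ff; conditioning on being polled, III-4 is FF with probability 1/3, Ff with probability 2/3.
Summing over parental genotype combinations, P(offspring has genotype Ff) = 1/3·1/2 + 2/3·1/2 = 1/2.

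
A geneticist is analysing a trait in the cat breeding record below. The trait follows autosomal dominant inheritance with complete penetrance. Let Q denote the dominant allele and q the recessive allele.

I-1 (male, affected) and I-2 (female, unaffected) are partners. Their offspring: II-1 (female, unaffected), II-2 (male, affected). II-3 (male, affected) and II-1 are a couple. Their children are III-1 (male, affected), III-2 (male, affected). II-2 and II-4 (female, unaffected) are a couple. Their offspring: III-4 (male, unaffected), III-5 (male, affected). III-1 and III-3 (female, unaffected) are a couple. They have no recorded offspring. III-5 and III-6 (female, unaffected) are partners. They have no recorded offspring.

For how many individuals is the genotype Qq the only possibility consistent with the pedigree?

Obligate heterozygotes: I-1 is affected so carries Q and passed q to II-1 (qq), so I-1 is Qq; II-2 is affected so carries Q and received q from I-2 (qq), so II-2 is Qq; III-1 is affected so carries Q and received q from II-1 (qq), so III-1 is Qq; III-2 is affected so carries Q and received q from II-1 (qq), so III-2 is Qq; III-5 is affected so carries Q and received q from II-4 (qq), so III-5 is Qq.
Every other individual is either homozygous by phenotype or has at least one consistent homozygous assignment, so the count is 5.

5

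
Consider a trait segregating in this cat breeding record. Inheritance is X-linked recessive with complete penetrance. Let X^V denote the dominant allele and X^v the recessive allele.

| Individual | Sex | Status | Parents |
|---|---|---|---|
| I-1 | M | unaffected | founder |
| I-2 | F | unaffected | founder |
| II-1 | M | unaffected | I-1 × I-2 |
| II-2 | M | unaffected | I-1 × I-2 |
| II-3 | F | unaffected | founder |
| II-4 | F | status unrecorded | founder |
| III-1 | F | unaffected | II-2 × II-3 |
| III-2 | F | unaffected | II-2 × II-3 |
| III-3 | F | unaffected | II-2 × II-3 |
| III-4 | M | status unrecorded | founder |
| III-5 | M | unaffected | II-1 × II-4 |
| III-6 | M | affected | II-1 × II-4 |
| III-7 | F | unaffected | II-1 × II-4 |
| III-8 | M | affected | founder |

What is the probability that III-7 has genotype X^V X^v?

II-1 is unaffected, so II-1 is X^V Y.
II-4 passed V to III-5 (X^V Y) and passed v to III-6 (X^v Y), so II-4 is X^V X^v.
Their cross gives offspring ratios 1/2 X^V X^V : 1/2 X^V X^v. Conditioning on III-7 being unaffected, P(X^V X^v) = 1/2 / 1 = 1/2.

1/2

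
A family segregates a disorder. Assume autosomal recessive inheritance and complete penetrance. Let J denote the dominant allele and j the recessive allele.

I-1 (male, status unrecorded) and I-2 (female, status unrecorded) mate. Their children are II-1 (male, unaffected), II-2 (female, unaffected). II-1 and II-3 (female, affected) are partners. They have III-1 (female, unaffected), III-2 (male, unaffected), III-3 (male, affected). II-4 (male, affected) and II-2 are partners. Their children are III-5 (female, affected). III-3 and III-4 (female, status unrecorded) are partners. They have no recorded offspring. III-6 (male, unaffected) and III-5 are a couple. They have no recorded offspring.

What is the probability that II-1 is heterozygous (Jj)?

1

II-1 is unaffected so carries J and passed j to III-3 (jj), so II-1 is Jj, giving P(Jj) = 1.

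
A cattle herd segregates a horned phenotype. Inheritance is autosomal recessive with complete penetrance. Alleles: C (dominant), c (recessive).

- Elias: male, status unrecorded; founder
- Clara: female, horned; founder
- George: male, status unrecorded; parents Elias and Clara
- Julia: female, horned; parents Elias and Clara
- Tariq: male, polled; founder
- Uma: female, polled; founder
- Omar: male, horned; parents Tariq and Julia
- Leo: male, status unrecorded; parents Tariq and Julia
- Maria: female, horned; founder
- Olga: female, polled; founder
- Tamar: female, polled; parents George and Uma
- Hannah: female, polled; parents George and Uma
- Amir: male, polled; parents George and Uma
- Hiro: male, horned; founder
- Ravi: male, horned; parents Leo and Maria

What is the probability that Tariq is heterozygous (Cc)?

Tariq is polled so carries C and passed c to Omar (cc), so Tariq is Cc, giving P(Cc) = 1.

1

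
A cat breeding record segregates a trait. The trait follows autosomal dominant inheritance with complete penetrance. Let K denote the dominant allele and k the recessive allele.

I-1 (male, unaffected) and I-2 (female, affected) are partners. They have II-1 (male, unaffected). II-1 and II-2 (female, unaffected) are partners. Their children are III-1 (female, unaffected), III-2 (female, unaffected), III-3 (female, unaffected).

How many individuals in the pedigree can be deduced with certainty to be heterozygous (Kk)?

1

Obligate heterozygotes: I-2 is affected so carries K and passed k to II-1 (kk), so I-2 is Kk.
Every other individual is either homozygous by phenotype or has at least one consistent homozygous assignment, so the count is 1.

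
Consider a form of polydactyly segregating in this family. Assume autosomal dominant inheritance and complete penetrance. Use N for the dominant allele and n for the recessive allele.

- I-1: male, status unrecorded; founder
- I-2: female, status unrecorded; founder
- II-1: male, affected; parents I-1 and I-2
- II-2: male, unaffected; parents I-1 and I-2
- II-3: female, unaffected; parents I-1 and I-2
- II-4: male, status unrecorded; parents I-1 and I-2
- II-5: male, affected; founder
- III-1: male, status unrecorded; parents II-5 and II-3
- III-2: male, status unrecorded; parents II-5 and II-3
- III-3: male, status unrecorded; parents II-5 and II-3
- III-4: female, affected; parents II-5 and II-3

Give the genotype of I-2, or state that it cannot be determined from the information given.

I-2's phenotype is unrecorded, and no parent or child forces a single allele at both positions; consistent genotype assignments exist with I-2 as Nn or nn.

cannot be determined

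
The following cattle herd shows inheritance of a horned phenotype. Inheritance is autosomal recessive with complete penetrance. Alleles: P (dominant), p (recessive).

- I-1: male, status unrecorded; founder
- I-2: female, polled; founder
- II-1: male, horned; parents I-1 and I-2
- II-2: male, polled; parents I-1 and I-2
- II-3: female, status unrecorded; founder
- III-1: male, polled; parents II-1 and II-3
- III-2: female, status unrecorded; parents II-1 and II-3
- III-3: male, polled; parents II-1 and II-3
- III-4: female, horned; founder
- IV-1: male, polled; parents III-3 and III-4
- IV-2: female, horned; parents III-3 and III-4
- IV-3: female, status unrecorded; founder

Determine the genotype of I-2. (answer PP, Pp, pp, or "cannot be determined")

From phenotype alone, I-2 is PP or Pp.
I-2 is polled so carries P and passed p to II-1 (pp), so I-2 is Pp.

Pp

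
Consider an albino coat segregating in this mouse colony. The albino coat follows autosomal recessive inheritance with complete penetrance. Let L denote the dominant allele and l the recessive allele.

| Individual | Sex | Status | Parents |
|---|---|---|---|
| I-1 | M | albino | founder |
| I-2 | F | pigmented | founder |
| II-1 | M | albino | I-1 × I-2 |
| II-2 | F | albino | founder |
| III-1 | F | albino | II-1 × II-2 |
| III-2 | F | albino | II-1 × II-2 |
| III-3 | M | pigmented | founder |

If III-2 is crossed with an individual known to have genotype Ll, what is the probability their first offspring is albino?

1/2

III-2 is albino, so III-2 is ll.
The cross gives 1/2 Ll : 1/2 ll, so P(offspring is albino) = 1/2.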